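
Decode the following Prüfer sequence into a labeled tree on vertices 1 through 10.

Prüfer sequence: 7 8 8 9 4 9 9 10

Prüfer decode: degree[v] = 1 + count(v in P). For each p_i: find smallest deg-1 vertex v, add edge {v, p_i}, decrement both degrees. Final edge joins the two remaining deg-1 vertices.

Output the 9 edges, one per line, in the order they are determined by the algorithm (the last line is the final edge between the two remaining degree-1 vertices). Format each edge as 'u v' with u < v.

Answer: 1 7
2 8
3 8
5 9
4 6
4 9
7 9
8 10
9 10

Derivation:
Initial degrees: {1:1, 2:1, 3:1, 4:2, 5:1, 6:1, 7:2, 8:3, 9:4, 10:2}
Step 1: smallest deg-1 vertex = 1, p_1 = 7. Add edge {1,7}. Now deg[1]=0, deg[7]=1.
Step 2: smallest deg-1 vertex = 2, p_2 = 8. Add edge {2,8}. Now deg[2]=0, deg[8]=2.
Step 3: smallest deg-1 vertex = 3, p_3 = 8. Add edge {3,8}. Now deg[3]=0, deg[8]=1.
Step 4: smallest deg-1 vertex = 5, p_4 = 9. Add edge {5,9}. Now deg[5]=0, deg[9]=3.
Step 5: smallest deg-1 vertex = 6, p_5 = 4. Add edge {4,6}. Now deg[6]=0, deg[4]=1.
Step 6: smallest deg-1 vertex = 4, p_6 = 9. Add edge {4,9}. Now deg[4]=0, deg[9]=2.
Step 7: smallest deg-1 vertex = 7, p_7 = 9. Add edge {7,9}. Now deg[7]=0, deg[9]=1.
Step 8: smallest deg-1 vertex = 8, p_8 = 10. Add edge {8,10}. Now deg[8]=0, deg[10]=1.
Final: two remaining deg-1 vertices are 9, 10. Add edge {9,10}.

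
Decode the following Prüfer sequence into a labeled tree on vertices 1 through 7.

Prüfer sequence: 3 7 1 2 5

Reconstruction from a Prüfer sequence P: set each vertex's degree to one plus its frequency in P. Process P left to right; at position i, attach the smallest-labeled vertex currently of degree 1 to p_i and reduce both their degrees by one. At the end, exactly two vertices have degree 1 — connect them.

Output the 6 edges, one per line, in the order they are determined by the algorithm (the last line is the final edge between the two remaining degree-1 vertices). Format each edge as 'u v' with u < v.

Answer: 3 4
3 7
1 6
1 2
2 5
5 7

Derivation:
Initial degrees: {1:2, 2:2, 3:2, 4:1, 5:2, 6:1, 7:2}
Step 1: smallest deg-1 vertex = 4, p_1 = 3. Add edge {3,4}. Now deg[4]=0, deg[3]=1.
Step 2: smallest deg-1 vertex = 3, p_2 = 7. Add edge {3,7}. Now deg[3]=0, deg[7]=1.
Step 3: smallest deg-1 vertex = 6, p_3 = 1. Add edge {1,6}. Now deg[6]=0, deg[1]=1.
Step 4: smallest deg-1 vertex = 1, p_4 = 2. Add edge {1,2}. Now deg[1]=0, deg[2]=1.
Step 5: smallest deg-1 vertex = 2, p_5 = 5. Add edge {2,5}. Now deg[2]=0, deg[5]=1.
Final: two remaining deg-1 vertices are 5, 7. Add edge {5,7}.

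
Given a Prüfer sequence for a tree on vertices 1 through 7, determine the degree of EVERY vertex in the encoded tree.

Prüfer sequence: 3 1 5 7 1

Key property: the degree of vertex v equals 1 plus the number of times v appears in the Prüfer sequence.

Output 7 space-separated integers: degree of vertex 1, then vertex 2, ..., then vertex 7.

p_1 = 3: count[3] becomes 1
p_2 = 1: count[1] becomes 1
p_3 = 5: count[5] becomes 1
p_4 = 7: count[7] becomes 1
p_5 = 1: count[1] becomes 2
Degrees (1 + count): deg[1]=1+2=3, deg[2]=1+0=1, deg[3]=1+1=2, deg[4]=1+0=1, deg[5]=1+1=2, deg[6]=1+0=1, deg[7]=1+1=2

Answer: 3 1 2 1 2 1 2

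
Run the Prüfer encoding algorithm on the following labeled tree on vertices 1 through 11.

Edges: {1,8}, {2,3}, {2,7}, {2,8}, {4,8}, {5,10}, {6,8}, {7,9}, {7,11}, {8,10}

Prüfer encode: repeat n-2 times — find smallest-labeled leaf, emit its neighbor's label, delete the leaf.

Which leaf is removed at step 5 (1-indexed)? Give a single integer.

Step 1: current leaves = {1,3,4,5,6,9,11}. Remove leaf 1 (neighbor: 8).
Step 2: current leaves = {3,4,5,6,9,11}. Remove leaf 3 (neighbor: 2).
Step 3: current leaves = {4,5,6,9,11}. Remove leaf 4 (neighbor: 8).
Step 4: current leaves = {5,6,9,11}. Remove leaf 5 (neighbor: 10).
Step 5: current leaves = {6,9,10,11}. Remove leaf 6 (neighbor: 8).

Answer: 6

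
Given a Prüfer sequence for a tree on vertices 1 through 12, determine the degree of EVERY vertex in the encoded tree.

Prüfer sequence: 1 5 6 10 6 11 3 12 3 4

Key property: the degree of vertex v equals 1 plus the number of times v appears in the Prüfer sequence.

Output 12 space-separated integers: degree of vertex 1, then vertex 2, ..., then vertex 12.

p_1 = 1: count[1] becomes 1
p_2 = 5: count[5] becomes 1
p_3 = 6: count[6] becomes 1
p_4 = 10: count[10] becomes 1
p_5 = 6: count[6] becomes 2
p_6 = 11: count[11] becomes 1
p_7 = 3: count[3] becomes 1
p_8 = 12: count[12] becomes 1
p_9 = 3: count[3] becomes 2
p_10 = 4: count[4] becomes 1
Degrees (1 + count): deg[1]=1+1=2, deg[2]=1+0=1, deg[3]=1+2=3, deg[4]=1+1=2, deg[5]=1+1=2, deg[6]=1+2=3, deg[7]=1+0=1, deg[8]=1+0=1, deg[9]=1+0=1, deg[10]=1+1=2, deg[11]=1+1=2, deg[12]=1+1=2

Answer: 2 1 3 2 2 3 1 1 1 2 2 2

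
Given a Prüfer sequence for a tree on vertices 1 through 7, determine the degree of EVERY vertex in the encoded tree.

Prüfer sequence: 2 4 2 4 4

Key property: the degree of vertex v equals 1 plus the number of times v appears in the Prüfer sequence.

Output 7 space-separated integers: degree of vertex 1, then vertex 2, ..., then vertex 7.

Answer: 1 3 1 4 1 1 1

Derivation:
p_1 = 2: count[2] becomes 1
p_2 = 4: count[4] becomes 1
p_3 = 2: count[2] becomes 2
p_4 = 4: count[4] becomes 2
p_5 = 4: count[4] becomes 3
Degrees (1 + count): deg[1]=1+0=1, deg[2]=1+2=3, deg[3]=1+0=1, deg[4]=1+3=4, deg[5]=1+0=1, deg[6]=1+0=1, deg[7]=1+0=1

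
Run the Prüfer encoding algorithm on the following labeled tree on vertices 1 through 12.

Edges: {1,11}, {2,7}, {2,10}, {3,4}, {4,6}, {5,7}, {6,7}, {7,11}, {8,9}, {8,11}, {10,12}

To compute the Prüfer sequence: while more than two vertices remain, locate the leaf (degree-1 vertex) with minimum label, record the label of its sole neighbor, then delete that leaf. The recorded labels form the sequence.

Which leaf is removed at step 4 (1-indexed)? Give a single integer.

Step 1: current leaves = {1,3,5,9,12}. Remove leaf 1 (neighbor: 11).
Step 2: current leaves = {3,5,9,12}. Remove leaf 3 (neighbor: 4).
Step 3: current leaves = {4,5,9,12}. Remove leaf 4 (neighbor: 6).
Step 4: current leaves = {5,6,9,12}. Remove leaf 5 (neighbor: 7).

Answer: 5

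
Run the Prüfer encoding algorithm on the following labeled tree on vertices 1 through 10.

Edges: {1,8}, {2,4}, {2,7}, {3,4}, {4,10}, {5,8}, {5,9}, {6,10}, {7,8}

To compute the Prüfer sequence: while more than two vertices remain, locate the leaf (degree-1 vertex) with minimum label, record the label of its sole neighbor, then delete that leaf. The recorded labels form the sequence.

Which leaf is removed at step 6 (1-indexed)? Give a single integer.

Answer: 8

Derivation:
Step 1: current leaves = {1,3,6,9}. Remove leaf 1 (neighbor: 8).
Step 2: current leaves = {3,6,9}. Remove leaf 3 (neighbor: 4).
Step 3: current leaves = {6,9}. Remove leaf 6 (neighbor: 10).
Step 4: current leaves = {9,10}. Remove leaf 9 (neighbor: 5).
Step 5: current leaves = {5,10}. Remove leaf 5 (neighbor: 8).
Step 6: current leaves = {8,10}. Remove leaf 8 (neighbor: 7).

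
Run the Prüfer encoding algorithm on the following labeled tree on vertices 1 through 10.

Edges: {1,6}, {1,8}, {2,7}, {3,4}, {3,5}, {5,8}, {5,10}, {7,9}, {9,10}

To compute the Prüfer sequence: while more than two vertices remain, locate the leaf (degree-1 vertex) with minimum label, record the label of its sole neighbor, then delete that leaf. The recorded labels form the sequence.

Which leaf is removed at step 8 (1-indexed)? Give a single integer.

Step 1: current leaves = {2,4,6}. Remove leaf 2 (neighbor: 7).
Step 2: current leaves = {4,6,7}. Remove leaf 4 (neighbor: 3).
Step 3: current leaves = {3,6,7}. Remove leaf 3 (neighbor: 5).
Step 4: current leaves = {6,7}. Remove leaf 6 (neighbor: 1).
Step 5: current leaves = {1,7}. Remove leaf 1 (neighbor: 8).
Step 6: current leaves = {7,8}. Remove leaf 7 (neighbor: 9).
Step 7: current leaves = {8,9}. Remove leaf 8 (neighbor: 5).
Step 8: current leaves = {5,9}. Remove leaf 5 (neighbor: 10).

Answer: 5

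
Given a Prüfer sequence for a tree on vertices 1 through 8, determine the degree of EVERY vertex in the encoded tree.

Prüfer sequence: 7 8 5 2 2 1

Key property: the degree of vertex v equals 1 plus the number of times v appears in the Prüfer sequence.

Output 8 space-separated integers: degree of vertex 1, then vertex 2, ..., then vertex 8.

Answer: 2 3 1 1 2 1 2 2

Derivation:
p_1 = 7: count[7] becomes 1
p_2 = 8: count[8] becomes 1
p_3 = 5: count[5] becomes 1
p_4 = 2: count[2] becomes 1
p_5 = 2: count[2] becomes 2
p_6 = 1: count[1] becomes 1
Degrees (1 + count): deg[1]=1+1=2, deg[2]=1+2=3, deg[3]=1+0=1, deg[4]=1+0=1, deg[5]=1+1=2, deg[6]=1+0=1, deg[7]=1+1=2, deg[8]=1+1=2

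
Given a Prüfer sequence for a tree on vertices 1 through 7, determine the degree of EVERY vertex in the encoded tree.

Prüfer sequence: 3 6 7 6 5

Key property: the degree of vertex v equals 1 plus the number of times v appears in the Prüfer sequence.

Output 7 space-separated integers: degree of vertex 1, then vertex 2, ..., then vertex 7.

Answer: 1 1 2 1 2 3 2

Derivation:
p_1 = 3: count[3] becomes 1
p_2 = 6: count[6] becomes 1
p_3 = 7: count[7] becomes 1
p_4 = 6: count[6] becomes 2
p_5 = 5: count[5] becomes 1
Degrees (1 + count): deg[1]=1+0=1, deg[2]=1+0=1, deg[3]=1+1=2, deg[4]=1+0=1, deg[5]=1+1=2, deg[6]=1+2=3, deg[7]=1+1=2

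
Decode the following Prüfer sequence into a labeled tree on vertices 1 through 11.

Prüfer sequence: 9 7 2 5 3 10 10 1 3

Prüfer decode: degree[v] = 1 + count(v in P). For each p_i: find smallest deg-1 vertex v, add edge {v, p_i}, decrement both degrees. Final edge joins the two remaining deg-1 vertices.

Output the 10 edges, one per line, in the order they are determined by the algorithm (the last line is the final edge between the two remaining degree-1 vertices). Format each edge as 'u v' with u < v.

Initial degrees: {1:2, 2:2, 3:3, 4:1, 5:2, 6:1, 7:2, 8:1, 9:2, 10:3, 11:1}
Step 1: smallest deg-1 vertex = 4, p_1 = 9. Add edge {4,9}. Now deg[4]=0, deg[9]=1.
Step 2: smallest deg-1 vertex = 6, p_2 = 7. Add edge {6,7}. Now deg[6]=0, deg[7]=1.
Step 3: smallest deg-1 vertex = 7, p_3 = 2. Add edge {2,7}. Now deg[7]=0, deg[2]=1.
Step 4: smallest deg-1 vertex = 2, p_4 = 5. Add edge {2,5}. Now deg[2]=0, deg[5]=1.
Step 5: smallest deg-1 vertex = 5, p_5 = 3. Add edge {3,5}. Now deg[5]=0, deg[3]=2.
Step 6: smallest deg-1 vertex = 8, p_6 = 10. Add edge {8,10}. Now deg[8]=0, deg[10]=2.
Step 7: smallest deg-1 vertex = 9, p_7 = 10. Add edge {9,10}. Now deg[9]=0, deg[10]=1.
Step 8: smallest deg-1 vertex = 10, p_8 = 1. Add edge {1,10}. Now deg[10]=0, deg[1]=1.
Step 9: smallest deg-1 vertex = 1, p_9 = 3. Add edge {1,3}. Now deg[1]=0, deg[3]=1.
Final: two remaining deg-1 vertices are 3, 11. Add edge {3,11}.

Answer: 4 9
6 7
2 7
2 5
3 5
8 10
9 10
1 10
1 3
3 11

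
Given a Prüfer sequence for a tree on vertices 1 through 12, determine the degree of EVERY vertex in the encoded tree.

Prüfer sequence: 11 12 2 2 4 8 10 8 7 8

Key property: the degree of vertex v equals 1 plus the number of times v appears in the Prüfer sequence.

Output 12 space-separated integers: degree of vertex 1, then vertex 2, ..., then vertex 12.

p_1 = 11: count[11] becomes 1
p_2 = 12: count[12] becomes 1
p_3 = 2: count[2] becomes 1
p_4 = 2: count[2] becomes 2
p_5 = 4: count[4] becomes 1
p_6 = 8: count[8] becomes 1
p_7 = 10: count[10] becomes 1
p_8 = 8: count[8] becomes 2
p_9 = 7: count[7] becomes 1
p_10 = 8: count[8] becomes 3
Degrees (1 + count): deg[1]=1+0=1, deg[2]=1+2=3, deg[3]=1+0=1, deg[4]=1+1=2, deg[5]=1+0=1, deg[6]=1+0=1, deg[7]=1+1=2, deg[8]=1+3=4, deg[9]=1+0=1, deg[10]=1+1=2, deg[11]=1+1=2, deg[12]=1+1=2

Answer: 1 3 1 2 1 1 2 4 1 2 2 2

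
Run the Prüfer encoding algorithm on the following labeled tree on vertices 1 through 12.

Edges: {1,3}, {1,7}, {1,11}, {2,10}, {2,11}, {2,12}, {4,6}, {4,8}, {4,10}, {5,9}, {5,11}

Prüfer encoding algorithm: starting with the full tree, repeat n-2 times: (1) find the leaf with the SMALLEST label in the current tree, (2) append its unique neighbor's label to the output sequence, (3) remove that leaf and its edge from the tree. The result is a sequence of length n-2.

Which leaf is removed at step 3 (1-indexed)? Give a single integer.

Step 1: current leaves = {3,6,7,8,9,12}. Remove leaf 3 (neighbor: 1).
Step 2: current leaves = {6,7,8,9,12}. Remove leaf 6 (neighbor: 4).
Step 3: current leaves = {7,8,9,12}. Remove leaf 7 (neighbor: 1).

Answer: 7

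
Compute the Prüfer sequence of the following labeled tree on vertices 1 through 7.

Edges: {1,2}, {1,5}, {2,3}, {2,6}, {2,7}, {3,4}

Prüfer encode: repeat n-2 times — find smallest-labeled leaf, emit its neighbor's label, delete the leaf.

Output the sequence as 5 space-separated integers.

Answer: 3 2 1 2 2

Derivation:
Step 1: leaves = {4,5,6,7}. Remove smallest leaf 4, emit neighbor 3.
Step 2: leaves = {3,5,6,7}. Remove smallest leaf 3, emit neighbor 2.
Step 3: leaves = {5,6,7}. Remove smallest leaf 5, emit neighbor 1.
Step 4: leaves = {1,6,7}. Remove smallest leaf 1, emit neighbor 2.
Step 5: leaves = {6,7}. Remove smallest leaf 6, emit neighbor 2.
Done: 2 vertices remain (2, 7). Sequence = [3 2 1 2 2]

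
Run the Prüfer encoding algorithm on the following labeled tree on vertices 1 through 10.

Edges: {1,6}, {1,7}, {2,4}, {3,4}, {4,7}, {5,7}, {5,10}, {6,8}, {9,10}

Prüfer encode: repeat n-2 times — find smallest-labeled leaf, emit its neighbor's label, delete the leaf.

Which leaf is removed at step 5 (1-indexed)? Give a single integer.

Step 1: current leaves = {2,3,8,9}. Remove leaf 2 (neighbor: 4).
Step 2: current leaves = {3,8,9}. Remove leaf 3 (neighbor: 4).
Step 3: current leaves = {4,8,9}. Remove leaf 4 (neighbor: 7).
Step 4: current leaves = {8,9}. Remove leaf 8 (neighbor: 6).
Step 5: current leaves = {6,9}. Remove leaf 6 (neighbor: 1).

Answer: 6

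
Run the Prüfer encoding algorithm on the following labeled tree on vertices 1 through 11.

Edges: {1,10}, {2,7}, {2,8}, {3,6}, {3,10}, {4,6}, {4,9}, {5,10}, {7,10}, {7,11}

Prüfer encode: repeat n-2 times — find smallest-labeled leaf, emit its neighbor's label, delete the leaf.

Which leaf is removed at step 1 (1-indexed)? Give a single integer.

Answer: 1

Derivation:
Step 1: current leaves = {1,5,8,9,11}. Remove leaf 1 (neighbor: 10).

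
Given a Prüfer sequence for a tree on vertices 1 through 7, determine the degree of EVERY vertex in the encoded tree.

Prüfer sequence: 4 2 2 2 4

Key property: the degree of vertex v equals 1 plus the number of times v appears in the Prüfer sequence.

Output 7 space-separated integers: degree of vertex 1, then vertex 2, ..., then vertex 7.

Answer: 1 4 1 3 1 1 1

Derivation:
p_1 = 4: count[4] becomes 1
p_2 = 2: count[2] becomes 1
p_3 = 2: count[2] becomes 2
p_4 = 2: count[2] becomes 3
p_5 = 4: count[4] becomes 2
Degrees (1 + count): deg[1]=1+0=1, deg[2]=1+3=4, deg[3]=1+0=1, deg[4]=1+2=3, deg[5]=1+0=1, deg[6]=1+0=1, deg[7]=1+0=1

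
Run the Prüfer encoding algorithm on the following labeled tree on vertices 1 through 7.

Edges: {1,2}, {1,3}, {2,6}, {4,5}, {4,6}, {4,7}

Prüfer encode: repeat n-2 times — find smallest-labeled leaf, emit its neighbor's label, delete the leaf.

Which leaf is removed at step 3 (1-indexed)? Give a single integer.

Step 1: current leaves = {3,5,7}. Remove leaf 3 (neighbor: 1).
Step 2: current leaves = {1,5,7}. Remove leaf 1 (neighbor: 2).
Step 3: current leaves = {2,5,7}. Remove leaf 2 (neighbor: 6).

Answer: 2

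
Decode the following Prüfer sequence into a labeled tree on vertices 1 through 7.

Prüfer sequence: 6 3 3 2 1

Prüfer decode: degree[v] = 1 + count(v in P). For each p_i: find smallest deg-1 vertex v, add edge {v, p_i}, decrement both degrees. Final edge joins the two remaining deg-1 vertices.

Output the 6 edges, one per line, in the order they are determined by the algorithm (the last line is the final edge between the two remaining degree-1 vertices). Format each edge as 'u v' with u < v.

Answer: 4 6
3 5
3 6
2 3
1 2
1 7

Derivation:
Initial degrees: {1:2, 2:2, 3:3, 4:1, 5:1, 6:2, 7:1}
Step 1: smallest deg-1 vertex = 4, p_1 = 6. Add edge {4,6}. Now deg[4]=0, deg[6]=1.
Step 2: smallest deg-1 vertex = 5, p_2 = 3. Add edge {3,5}. Now deg[5]=0, deg[3]=2.
Step 3: smallest deg-1 vertex = 6, p_3 = 3. Add edge {3,6}. Now deg[6]=0, deg[3]=1.
Step 4: smallest deg-1 vertex = 3, p_4 = 2. Add edge {2,3}. Now deg[3]=0, deg[2]=1.
Step 5: smallest deg-1 vertex = 2, p_5 = 1. Add edge {1,2}. Now deg[2]=0, deg[1]=1.
Final: two remaining deg-1 vertices are 1, 7. Add edge {1,7}.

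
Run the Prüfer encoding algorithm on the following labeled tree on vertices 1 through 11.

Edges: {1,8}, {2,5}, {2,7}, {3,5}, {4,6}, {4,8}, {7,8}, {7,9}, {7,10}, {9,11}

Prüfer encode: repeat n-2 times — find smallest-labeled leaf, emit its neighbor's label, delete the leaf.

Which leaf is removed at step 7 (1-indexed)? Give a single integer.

Step 1: current leaves = {1,3,6,10,11}. Remove leaf 1 (neighbor: 8).
Step 2: current leaves = {3,6,10,11}. Remove leaf 3 (neighbor: 5).
Step 3: current leaves = {5,6,10,11}. Remove leaf 5 (neighbor: 2).
Step 4: current leaves = {2,6,10,11}. Remove leaf 2 (neighbor: 7).
Step 5: current leaves = {6,10,11}. Remove leaf 6 (neighbor: 4).
Step 6: current leaves = {4,10,11}. Remove leaf 4 (neighbor: 8).
Step 7: current leaves = {8,10,11}. Remove leaf 8 (neighbor: 7).

Answer: 8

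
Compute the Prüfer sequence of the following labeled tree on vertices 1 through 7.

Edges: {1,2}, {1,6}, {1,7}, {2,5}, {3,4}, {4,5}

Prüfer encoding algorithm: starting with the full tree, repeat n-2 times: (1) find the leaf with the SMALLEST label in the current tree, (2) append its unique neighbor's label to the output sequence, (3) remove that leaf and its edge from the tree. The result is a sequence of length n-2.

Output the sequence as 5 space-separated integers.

Answer: 4 5 2 1 1

Derivation:
Step 1: leaves = {3,6,7}. Remove smallest leaf 3, emit neighbor 4.
Step 2: leaves = {4,6,7}. Remove smallest leaf 4, emit neighbor 5.
Step 3: leaves = {5,6,7}. Remove smallest leaf 5, emit neighbor 2.
Step 4: leaves = {2,6,7}. Remove smallest leaf 2, emit neighbor 1.
Step 5: leaves = {6,7}. Remove smallest leaf 6, emit neighbor 1.
Done: 2 vertices remain (1, 7). Sequence = [4 5 2 1 1]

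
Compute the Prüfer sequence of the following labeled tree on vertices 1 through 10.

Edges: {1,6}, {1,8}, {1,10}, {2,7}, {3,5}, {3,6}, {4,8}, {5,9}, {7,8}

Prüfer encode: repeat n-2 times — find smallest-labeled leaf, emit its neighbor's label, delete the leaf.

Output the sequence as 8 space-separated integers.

Step 1: leaves = {2,4,9,10}. Remove smallest leaf 2, emit neighbor 7.
Step 2: leaves = {4,7,9,10}. Remove smallest leaf 4, emit neighbor 8.
Step 3: leaves = {7,9,10}. Remove smallest leaf 7, emit neighbor 8.
Step 4: leaves = {8,9,10}. Remove smallest leaf 8, emit neighbor 1.
Step 5: leaves = {9,10}. Remove smallest leaf 9, emit neighbor 5.
Step 6: leaves = {5,10}. Remove smallest leaf 5, emit neighbor 3.
Step 7: leaves = {3,10}. Remove smallest leaf 3, emit neighbor 6.
Step 8: leaves = {6,10}. Remove smallest leaf 6, emit neighbor 1.
Done: 2 vertices remain (1, 10). Sequence = [7 8 8 1 5 3 6 1]

Answer: 7 8 8 1 5 3 6 1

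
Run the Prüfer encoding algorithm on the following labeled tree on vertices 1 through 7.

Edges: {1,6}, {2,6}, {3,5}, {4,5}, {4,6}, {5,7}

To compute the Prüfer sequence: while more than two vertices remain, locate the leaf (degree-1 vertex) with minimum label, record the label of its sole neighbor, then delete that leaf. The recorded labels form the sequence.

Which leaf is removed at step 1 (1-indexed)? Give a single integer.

Answer: 1

Derivation:
Step 1: current leaves = {1,2,3,7}. Remove leaf 1 (neighbor: 6).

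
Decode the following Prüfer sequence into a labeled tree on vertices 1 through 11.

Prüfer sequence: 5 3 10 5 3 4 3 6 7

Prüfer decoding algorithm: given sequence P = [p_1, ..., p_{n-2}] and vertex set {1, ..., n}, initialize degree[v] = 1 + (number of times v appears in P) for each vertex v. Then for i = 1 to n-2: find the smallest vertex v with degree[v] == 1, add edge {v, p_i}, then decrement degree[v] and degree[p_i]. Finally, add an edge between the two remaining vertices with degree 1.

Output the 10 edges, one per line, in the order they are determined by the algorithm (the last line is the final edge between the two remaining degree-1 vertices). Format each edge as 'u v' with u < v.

Initial degrees: {1:1, 2:1, 3:4, 4:2, 5:3, 6:2, 7:2, 8:1, 9:1, 10:2, 11:1}
Step 1: smallest deg-1 vertex = 1, p_1 = 5. Add edge {1,5}. Now deg[1]=0, deg[5]=2.
Step 2: smallest deg-1 vertex = 2, p_2 = 3. Add edge {2,3}. Now deg[2]=0, deg[3]=3.
Step 3: smallest deg-1 vertex = 8, p_3 = 10. Add edge {8,10}. Now deg[8]=0, deg[10]=1.
Step 4: smallest deg-1 vertex = 9, p_4 = 5. Add edge {5,9}. Now deg[9]=0, deg[5]=1.
Step 5: smallest deg-1 vertex = 5, p_5 = 3. Add edge {3,5}. Now deg[5]=0, deg[3]=2.
Step 6: smallest deg-1 vertex = 10, p_6 = 4. Add edge {4,10}. Now deg[10]=0, deg[4]=1.
Step 7: smallest deg-1 vertex = 4, p_7 = 3. Add edge {3,4}. Now deg[4]=0, deg[3]=1.
Step 8: smallest deg-1 vertex = 3, p_8 = 6. Add edge {3,6}. Now deg[3]=0, deg[6]=1.
Step 9: smallest deg-1 vertex = 6, p_9 = 7. Add edge {6,7}. Now deg[6]=0, deg[7]=1.
Final: two remaining deg-1 vertices are 7, 11. Add edge {7,11}.

Answer: 1 5
2 3
8 10
5 9
3 5
4 10
3 4
3 6
6 7
7 11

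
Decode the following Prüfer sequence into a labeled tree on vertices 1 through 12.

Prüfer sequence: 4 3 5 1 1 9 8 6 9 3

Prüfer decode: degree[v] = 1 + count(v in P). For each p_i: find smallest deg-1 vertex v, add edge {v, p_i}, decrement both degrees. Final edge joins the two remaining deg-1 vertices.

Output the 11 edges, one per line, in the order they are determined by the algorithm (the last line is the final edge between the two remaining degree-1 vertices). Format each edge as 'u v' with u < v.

Initial degrees: {1:3, 2:1, 3:3, 4:2, 5:2, 6:2, 7:1, 8:2, 9:3, 10:1, 11:1, 12:1}
Step 1: smallest deg-1 vertex = 2, p_1 = 4. Add edge {2,4}. Now deg[2]=0, deg[4]=1.
Step 2: smallest deg-1 vertex = 4, p_2 = 3. Add edge {3,4}. Now deg[4]=0, deg[3]=2.
Step 3: smallest deg-1 vertex = 7, p_3 = 5. Add edge {5,7}. Now deg[7]=0, deg[5]=1.
Step 4: smallest deg-1 vertex = 5, p_4 = 1. Add edge {1,5}. Now deg[5]=0, deg[1]=2.
Step 5: smallest deg-1 vertex = 10, p_5 = 1. Add edge {1,10}. Now deg[10]=0, deg[1]=1.
Step 6: smallest deg-1 vertex = 1, p_6 = 9. Add edge {1,9}. Now deg[1]=0, deg[9]=2.
Step 7: smallest deg-1 vertex = 11, p_7 = 8. Add edge {8,11}. Now deg[11]=0, deg[8]=1.
Step 8: smallest deg-1 vertex = 8, p_8 = 6. Add edge {6,8}. Now deg[8]=0, deg[6]=1.
Step 9: smallest deg-1 vertex = 6, p_9 = 9. Add edge {6,9}. Now deg[6]=0, deg[9]=1.
Step 10: smallest deg-1 vertex = 9, p_10 = 3. Add edge {3,9}. Now deg[9]=0, deg[3]=1.
Final: two remaining deg-1 vertices are 3, 12. Add edge {3,12}.

Answer: 2 4
3 4
5 7
1 5
1 10
1 9
8 11
6 8
6 9
3 9
3 12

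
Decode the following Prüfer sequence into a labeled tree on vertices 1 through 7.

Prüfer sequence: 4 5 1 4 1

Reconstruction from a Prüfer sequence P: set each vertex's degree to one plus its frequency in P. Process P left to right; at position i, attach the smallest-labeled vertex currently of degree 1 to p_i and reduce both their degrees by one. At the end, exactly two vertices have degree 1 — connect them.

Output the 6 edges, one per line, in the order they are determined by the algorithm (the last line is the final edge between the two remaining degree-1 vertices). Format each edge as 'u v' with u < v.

Answer: 2 4
3 5
1 5
4 6
1 4
1 7

Derivation:
Initial degrees: {1:3, 2:1, 3:1, 4:3, 5:2, 6:1, 7:1}
Step 1: smallest deg-1 vertex = 2, p_1 = 4. Add edge {2,4}. Now deg[2]=0, deg[4]=2.
Step 2: smallest deg-1 vertex = 3, p_2 = 5. Add edge {3,5}. Now deg[3]=0, deg[5]=1.
Step 3: smallest deg-1 vertex = 5, p_3 = 1. Add edge {1,5}. Now deg[5]=0, deg[1]=2.
Step 4: smallest deg-1 vertex = 6, p_4 = 4. Add edge {4,6}. Now deg[6]=0, deg[4]=1.
Step 5: smallest deg-1 vertex = 4, p_5 = 1. Add edge {1,4}. Now deg[4]=0, deg[1]=1.
Final: two remaining deg-1 vertices are 1, 7. Add edge {1,7}.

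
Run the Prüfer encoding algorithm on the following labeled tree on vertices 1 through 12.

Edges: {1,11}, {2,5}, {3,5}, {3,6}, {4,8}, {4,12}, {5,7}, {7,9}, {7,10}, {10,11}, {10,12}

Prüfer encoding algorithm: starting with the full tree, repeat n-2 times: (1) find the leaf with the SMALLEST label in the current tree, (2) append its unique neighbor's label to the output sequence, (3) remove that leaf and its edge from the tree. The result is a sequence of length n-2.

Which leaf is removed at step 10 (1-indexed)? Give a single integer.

Step 1: current leaves = {1,2,6,8,9}. Remove leaf 1 (neighbor: 11).
Step 2: current leaves = {2,6,8,9,11}. Remove leaf 2 (neighbor: 5).
Step 3: current leaves = {6,8,9,11}. Remove leaf 6 (neighbor: 3).
Step 4: current leaves = {3,8,9,11}. Remove leaf 3 (neighbor: 5).
Step 5: current leaves = {5,8,9,11}. Remove leaf 5 (neighbor: 7).
Step 6: current leaves = {8,9,11}. Remove leaf 8 (neighbor: 4).
Step 7: current leaves = {4,9,11}. Remove leaf 4 (neighbor: 12).
Step 8: current leaves = {9,11,12}. Remove leaf 9 (neighbor: 7).
Step 9: current leaves = {7,11,12}. Remove leaf 7 (neighbor: 10).
Step 10: current leaves = {11,12}. Remove leaf 11 (neighbor: 10).

Answer: 11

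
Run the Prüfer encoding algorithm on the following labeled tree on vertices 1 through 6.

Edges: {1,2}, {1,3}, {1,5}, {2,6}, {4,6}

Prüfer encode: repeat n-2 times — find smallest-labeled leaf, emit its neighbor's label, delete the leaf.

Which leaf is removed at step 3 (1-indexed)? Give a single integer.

Answer: 5

Derivation:
Step 1: current leaves = {3,4,5}. Remove leaf 3 (neighbor: 1).
Step 2: current leaves = {4,5}. Remove leaf 4 (neighbor: 6).
Step 3: current leaves = {5,6}. Remove leaf 5 (neighbor: 1).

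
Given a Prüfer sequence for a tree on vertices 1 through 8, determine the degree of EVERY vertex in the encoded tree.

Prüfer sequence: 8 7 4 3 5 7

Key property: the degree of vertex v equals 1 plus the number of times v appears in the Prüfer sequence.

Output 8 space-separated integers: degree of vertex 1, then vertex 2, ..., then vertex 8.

Answer: 1 1 2 2 2 1 3 2

Derivation:
p_1 = 8: count[8] becomes 1
p_2 = 7: count[7] becomes 1
p_3 = 4: count[4] becomes 1
p_4 = 3: count[3] becomes 1
p_5 = 5: count[5] becomes 1
p_6 = 7: count[7] becomes 2
Degrees (1 + count): deg[1]=1+0=1, deg[2]=1+0=1, deg[3]=1+1=2, deg[4]=1+1=2, deg[5]=1+1=2, deg[6]=1+0=1, deg[7]=1+2=3, deg[8]=1+1=2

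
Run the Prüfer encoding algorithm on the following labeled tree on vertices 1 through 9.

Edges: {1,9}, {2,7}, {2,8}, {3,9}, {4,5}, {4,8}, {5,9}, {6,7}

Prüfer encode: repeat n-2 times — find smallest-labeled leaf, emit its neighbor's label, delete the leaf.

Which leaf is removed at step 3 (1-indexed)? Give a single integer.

Answer: 6

Derivation:
Step 1: current leaves = {1,3,6}. Remove leaf 1 (neighbor: 9).
Step 2: current leaves = {3,6}. Remove leaf 3 (neighbor: 9).
Step 3: current leaves = {6,9}. Remove leaf 6 (neighbor: 7).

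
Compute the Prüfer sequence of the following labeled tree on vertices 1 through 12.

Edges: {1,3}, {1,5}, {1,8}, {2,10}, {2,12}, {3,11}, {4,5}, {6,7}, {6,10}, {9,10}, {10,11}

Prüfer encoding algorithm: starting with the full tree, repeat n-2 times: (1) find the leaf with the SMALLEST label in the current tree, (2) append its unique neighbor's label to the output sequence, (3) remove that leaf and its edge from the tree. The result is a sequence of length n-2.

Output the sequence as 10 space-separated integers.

Answer: 5 1 6 10 1 3 11 10 10 2

Derivation:
Step 1: leaves = {4,7,8,9,12}. Remove smallest leaf 4, emit neighbor 5.
Step 2: leaves = {5,7,8,9,12}. Remove smallest leaf 5, emit neighbor 1.
Step 3: leaves = {7,8,9,12}. Remove smallest leaf 7, emit neighbor 6.
Step 4: leaves = {6,8,9,12}. Remove smallest leaf 6, emit neighbor 10.
Step 5: leaves = {8,9,12}. Remove smallest leaf 8, emit neighbor 1.
Step 6: leaves = {1,9,12}. Remove smallest leaf 1, emit neighbor 3.
Step 7: leaves = {3,9,12}. Remove smallest leaf 3, emit neighbor 11.
Step 8: leaves = {9,11,12}. Remove smallest leaf 9, emit neighbor 10.
Step 9: leaves = {11,12}. Remove smallest leaf 11, emit neighbor 10.
Step 10: leaves = {10,12}. Remove smallest leaf 10, emit neighbor 2.
Done: 2 vertices remain (2, 12). Sequence = [5 1 6 10 1 3 11 10 10 2]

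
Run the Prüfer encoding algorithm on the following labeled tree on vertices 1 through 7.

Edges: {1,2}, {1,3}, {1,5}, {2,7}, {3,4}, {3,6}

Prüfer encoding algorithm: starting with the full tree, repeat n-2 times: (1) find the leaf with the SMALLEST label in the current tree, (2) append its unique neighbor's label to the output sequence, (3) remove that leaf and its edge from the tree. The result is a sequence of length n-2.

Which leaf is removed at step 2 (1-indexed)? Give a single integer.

Answer: 5

Derivation:
Step 1: current leaves = {4,5,6,7}. Remove leaf 4 (neighbor: 3).
Step 2: current leaves = {5,6,7}. Remove leaf 5 (neighbor: 1).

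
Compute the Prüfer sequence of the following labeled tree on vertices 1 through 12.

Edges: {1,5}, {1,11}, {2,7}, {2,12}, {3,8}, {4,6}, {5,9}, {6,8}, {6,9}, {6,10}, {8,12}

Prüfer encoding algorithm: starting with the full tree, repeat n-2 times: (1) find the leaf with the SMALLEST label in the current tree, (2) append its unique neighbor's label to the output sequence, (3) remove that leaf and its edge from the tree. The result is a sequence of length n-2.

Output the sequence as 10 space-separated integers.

Answer: 8 6 2 12 6 1 5 9 6 8

Derivation:
Step 1: leaves = {3,4,7,10,11}. Remove smallest leaf 3, emit neighbor 8.
Step 2: leaves = {4,7,10,11}. Remove smallest leaf 4, emit neighbor 6.
Step 3: leaves = {7,10,11}. Remove smallest leaf 7, emit neighbor 2.
Step 4: leaves = {2,10,11}. Remove smallest leaf 2, emit neighbor 12.
Step 5: leaves = {10,11,12}. Remove smallest leaf 10, emit neighbor 6.
Step 6: leaves = {11,12}. Remove smallest leaf 11, emit neighbor 1.
Step 7: leaves = {1,12}. Remove smallest leaf 1, emit neighbor 5.
Step 8: leaves = {5,12}. Remove smallest leaf 5, emit neighbor 9.
Step 9: leaves = {9,12}. Remove smallest leaf 9, emit neighbor 6.
Step 10: leaves = {6,12}. Remove smallest leaf 6, emit neighbor 8.
Done: 2 vertices remain (8, 12). Sequence = [8 6 2 12 6 1 5 9 6 8]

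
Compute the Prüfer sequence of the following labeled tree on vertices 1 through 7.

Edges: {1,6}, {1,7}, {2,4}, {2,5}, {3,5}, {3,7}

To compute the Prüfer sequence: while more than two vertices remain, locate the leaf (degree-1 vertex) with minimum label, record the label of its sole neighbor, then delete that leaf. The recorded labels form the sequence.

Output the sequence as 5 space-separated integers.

Answer: 2 5 3 7 1

Derivation:
Step 1: leaves = {4,6}. Remove smallest leaf 4, emit neighbor 2.
Step 2: leaves = {2,6}. Remove smallest leaf 2, emit neighbor 5.
Step 3: leaves = {5,6}. Remove smallest leaf 5, emit neighbor 3.
Step 4: leaves = {3,6}. Remove smallest leaf 3, emit neighbor 7.
Step 5: leaves = {6,7}. Remove smallest leaf 6, emit neighbor 1.
Done: 2 vertices remain (1, 7). Sequence = [2 5 3 7 1]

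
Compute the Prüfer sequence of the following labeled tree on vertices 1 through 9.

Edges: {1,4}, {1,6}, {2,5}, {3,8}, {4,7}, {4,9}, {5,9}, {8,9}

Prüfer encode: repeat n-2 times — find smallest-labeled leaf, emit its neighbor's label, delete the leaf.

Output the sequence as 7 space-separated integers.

Step 1: leaves = {2,3,6,7}. Remove smallest leaf 2, emit neighbor 5.
Step 2: leaves = {3,5,6,7}. Remove smallest leaf 3, emit neighbor 8.
Step 3: leaves = {5,6,7,8}. Remove smallest leaf 5, emit neighbor 9.
Step 4: leaves = {6,7,8}. Remove smallest leaf 6, emit neighbor 1.
Step 5: leaves = {1,7,8}. Remove smallest leaf 1, emit neighbor 4.
Step 6: leaves = {7,8}. Remove smallest leaf 7, emit neighbor 4.
Step 7: leaves = {4,8}. Remove smallest leaf 4, emit neighbor 9.
Done: 2 vertices remain (8, 9). Sequence = [5 8 9 1 4 4 9]

Answer: 5 8 9 1 4 4 9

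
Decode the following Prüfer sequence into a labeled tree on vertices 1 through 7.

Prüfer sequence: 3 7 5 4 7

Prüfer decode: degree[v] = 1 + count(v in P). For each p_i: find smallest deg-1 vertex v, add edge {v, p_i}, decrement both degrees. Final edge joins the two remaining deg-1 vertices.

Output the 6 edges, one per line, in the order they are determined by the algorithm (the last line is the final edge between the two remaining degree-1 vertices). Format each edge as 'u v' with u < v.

Answer: 1 3
2 7
3 5
4 5
4 7
6 7

Derivation:
Initial degrees: {1:1, 2:1, 3:2, 4:2, 5:2, 6:1, 7:3}
Step 1: smallest deg-1 vertex = 1, p_1 = 3. Add edge {1,3}. Now deg[1]=0, deg[3]=1.
Step 2: smallest deg-1 vertex = 2, p_2 = 7. Add edge {2,7}. Now deg[2]=0, deg[7]=2.
Step 3: smallest deg-1 vertex = 3, p_3 = 5. Add edge {3,5}. Now deg[3]=0, deg[5]=1.
Step 4: smallest deg-1 vertex = 5, p_4 = 4. Add edge {4,5}. Now deg[5]=0, deg[4]=1.
Step 5: smallest deg-1 vertex = 4, p_5 = 7. Add edge {4,7}. Now deg[4]=0, deg[7]=1.
Final: two remaining deg-1 vertices are 6, 7. Add edge {6,7}.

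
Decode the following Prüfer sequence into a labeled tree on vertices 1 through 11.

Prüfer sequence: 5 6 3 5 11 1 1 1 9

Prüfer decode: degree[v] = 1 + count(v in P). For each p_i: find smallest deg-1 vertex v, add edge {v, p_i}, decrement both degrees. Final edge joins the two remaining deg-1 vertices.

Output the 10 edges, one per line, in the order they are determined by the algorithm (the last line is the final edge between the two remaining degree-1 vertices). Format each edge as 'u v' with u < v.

Answer: 2 5
4 6
3 6
3 5
5 11
1 7
1 8
1 10
1 9
9 11

Derivation:
Initial degrees: {1:4, 2:1, 3:2, 4:1, 5:3, 6:2, 7:1, 8:1, 9:2, 10:1, 11:2}
Step 1: smallest deg-1 vertex = 2, p_1 = 5. Add edge {2,5}. Now deg[2]=0, deg[5]=2.
Step 2: smallest deg-1 vertex = 4, p_2 = 6. Add edge {4,6}. Now deg[4]=0, deg[6]=1.
Step 3: smallest deg-1 vertex = 6, p_3 = 3. Add edge {3,6}. Now deg[6]=0, deg[3]=1.
Step 4: smallest deg-1 vertex = 3, p_4 = 5. Add edge {3,5}. Now deg[3]=0, deg[5]=1.
Step 5: smallest deg-1 vertex = 5, p_5 = 11. Add edge {5,11}. Now deg[5]=0, deg[11]=1.
Step 6: smallest deg-1 vertex = 7, p_6 = 1. Add edge {1,7}. Now deg[7]=0, deg[1]=3.
Step 7: smallest deg-1 vertex = 8, p_7 = 1. Add edge {1,8}. Now deg[8]=0, deg[1]=2.
Step 8: smallest deg-1 vertex = 10, p_8 = 1. Add edge {1,10}. Now deg[10]=0, deg[1]=1.
Step 9: smallest deg-1 vertex = 1, p_9 = 9. Add edge {1,9}. Now deg[1]=0, deg[9]=1.
Final: two remaining deg-1 vertices are 9, 11. Add edge {9,11}.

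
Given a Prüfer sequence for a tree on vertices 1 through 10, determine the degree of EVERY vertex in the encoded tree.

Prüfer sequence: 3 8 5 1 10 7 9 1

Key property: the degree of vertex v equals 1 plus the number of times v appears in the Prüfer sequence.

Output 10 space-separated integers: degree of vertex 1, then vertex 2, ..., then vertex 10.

Answer: 3 1 2 1 2 1 2 2 2 2

Derivation:
p_1 = 3: count[3] becomes 1
p_2 = 8: count[8] becomes 1
p_3 = 5: count[5] becomes 1
p_4 = 1: count[1] becomes 1
p_5 = 10: count[10] becomes 1
p_6 = 7: count[7] becomes 1
p_7 = 9: count[9] becomes 1
p_8 = 1: count[1] becomes 2
Degrees (1 + count): deg[1]=1+2=3, deg[2]=1+0=1, deg[3]=1+1=2, deg[4]=1+0=1, deg[5]=1+1=2, deg[6]=1+0=1, deg[7]=1+1=2, deg[8]=1+1=2, deg[9]=1+1=2, deg[10]=1+1=2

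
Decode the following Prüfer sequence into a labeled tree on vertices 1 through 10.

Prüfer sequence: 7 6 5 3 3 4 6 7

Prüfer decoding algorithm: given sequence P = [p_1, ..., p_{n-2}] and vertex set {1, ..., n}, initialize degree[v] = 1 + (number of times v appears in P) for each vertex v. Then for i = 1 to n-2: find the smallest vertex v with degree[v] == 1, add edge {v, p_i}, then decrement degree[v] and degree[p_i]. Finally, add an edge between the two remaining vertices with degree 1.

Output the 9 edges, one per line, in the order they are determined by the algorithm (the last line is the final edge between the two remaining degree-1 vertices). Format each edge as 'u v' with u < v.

Initial degrees: {1:1, 2:1, 3:3, 4:2, 5:2, 6:3, 7:3, 8:1, 9:1, 10:1}
Step 1: smallest deg-1 vertex = 1, p_1 = 7. Add edge {1,7}. Now deg[1]=0, deg[7]=2.
Step 2: smallest deg-1 vertex = 2, p_2 = 6. Add edge {2,6}. Now deg[2]=0, deg[6]=2.
Step 3: smallest deg-1 vertex = 8, p_3 = 5. Add edge {5,8}. Now deg[8]=0, deg[5]=1.
Step 4: smallest deg-1 vertex = 5, p_4 = 3. Add edge {3,5}. Now deg[5]=0, deg[3]=2.
Step 5: smallest deg-1 vertex = 9, p_5 = 3. Add edge {3,9}. Now deg[9]=0, deg[3]=1.
Step 6: smallest deg-1 vertex = 3, p_6 = 4. Add edge {3,4}. Now deg[3]=0, deg[4]=1.
Step 7: smallest deg-1 vertex = 4, p_7 = 6. Add edge {4,6}. Now deg[4]=0, deg[6]=1.
Step 8: smallest deg-1 vertex = 6, p_8 = 7. Add edge {6,7}. Now deg[6]=0, deg[7]=1.
Final: two remaining deg-1 vertices are 7, 10. Add edge {7,10}.

Answer: 1 7
2 6
5 8
3 5
3 9
3 4
4 6
6 7
7 10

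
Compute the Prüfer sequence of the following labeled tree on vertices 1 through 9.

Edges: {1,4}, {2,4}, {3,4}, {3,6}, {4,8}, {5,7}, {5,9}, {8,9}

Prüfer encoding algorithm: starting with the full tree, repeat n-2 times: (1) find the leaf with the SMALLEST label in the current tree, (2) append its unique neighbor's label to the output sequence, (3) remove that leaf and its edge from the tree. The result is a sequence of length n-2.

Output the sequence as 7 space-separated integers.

Step 1: leaves = {1,2,6,7}. Remove smallest leaf 1, emit neighbor 4.
Step 2: leaves = {2,6,7}. Remove smallest leaf 2, emit neighbor 4.
Step 3: leaves = {6,7}. Remove smallest leaf 6, emit neighbor 3.
Step 4: leaves = {3,7}. Remove smallest leaf 3, emit neighbor 4.
Step 5: leaves = {4,7}. Remove smallest leaf 4, emit neighbor 8.
Step 6: leaves = {7,8}. Remove smallest leaf 7, emit neighbor 5.
Step 7: leaves = {5,8}. Remove smallest leaf 5, emit neighbor 9.
Done: 2 vertices remain (8, 9). Sequence = [4 4 3 4 8 5 9]

Answer: 4 4 3 4 8 5 9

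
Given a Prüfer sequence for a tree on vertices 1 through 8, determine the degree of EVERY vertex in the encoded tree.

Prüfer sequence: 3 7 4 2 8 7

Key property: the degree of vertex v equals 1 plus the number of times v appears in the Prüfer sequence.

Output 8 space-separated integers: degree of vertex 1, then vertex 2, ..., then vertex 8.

Answer: 1 2 2 2 1 1 3 2

Derivation:
p_1 = 3: count[3] becomes 1
p_2 = 7: count[7] becomes 1
p_3 = 4: count[4] becomes 1
p_4 = 2: count[2] becomes 1
p_5 = 8: count[8] becomes 1
p_6 = 7: count[7] becomes 2
Degrees (1 + count): deg[1]=1+0=1, deg[2]=1+1=2, deg[3]=1+1=2, deg[4]=1+1=2, deg[5]=1+0=1, deg[6]=1+0=1, deg[7]=1+2=3, deg[8]=1+1=2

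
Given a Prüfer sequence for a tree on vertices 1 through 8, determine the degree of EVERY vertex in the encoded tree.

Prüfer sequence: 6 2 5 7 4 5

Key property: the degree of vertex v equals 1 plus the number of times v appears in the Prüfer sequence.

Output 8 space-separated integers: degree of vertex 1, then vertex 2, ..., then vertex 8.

Answer: 1 2 1 2 3 2 2 1

Derivation:
p_1 = 6: count[6] becomes 1
p_2 = 2: count[2] becomes 1
p_3 = 5: count[5] becomes 1
p_4 = 7: count[7] becomes 1
p_5 = 4: count[4] becomes 1
p_6 = 5: count[5] becomes 2
Degrees (1 + count): deg[1]=1+0=1, deg[2]=1+1=2, deg[3]=1+0=1, deg[4]=1+1=2, deg[5]=1+2=3, deg[6]=1+1=2, deg[7]=1+1=2, deg[8]=1+0=1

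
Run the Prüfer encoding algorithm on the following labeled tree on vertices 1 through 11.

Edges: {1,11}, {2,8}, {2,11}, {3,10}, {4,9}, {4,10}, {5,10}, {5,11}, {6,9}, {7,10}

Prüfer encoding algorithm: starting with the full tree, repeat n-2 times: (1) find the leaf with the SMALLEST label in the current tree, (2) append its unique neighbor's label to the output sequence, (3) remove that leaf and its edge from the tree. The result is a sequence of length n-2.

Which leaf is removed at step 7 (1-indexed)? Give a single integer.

Answer: 9

Derivation:
Step 1: current leaves = {1,3,6,7,8}. Remove leaf 1 (neighbor: 11).
Step 2: current leaves = {3,6,7,8}. Remove leaf 3 (neighbor: 10).
Step 3: current leaves = {6,7,8}. Remove leaf 6 (neighbor: 9).
Step 4: current leaves = {7,8,9}. Remove leaf 7 (neighbor: 10).
Step 5: current leaves = {8,9}. Remove leaf 8 (neighbor: 2).
Step 6: current leaves = {2,9}. Remove leaf 2 (neighbor: 11).
Step 7: current leaves = {9,11}. Remove leaf 9 (neighbor: 4).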